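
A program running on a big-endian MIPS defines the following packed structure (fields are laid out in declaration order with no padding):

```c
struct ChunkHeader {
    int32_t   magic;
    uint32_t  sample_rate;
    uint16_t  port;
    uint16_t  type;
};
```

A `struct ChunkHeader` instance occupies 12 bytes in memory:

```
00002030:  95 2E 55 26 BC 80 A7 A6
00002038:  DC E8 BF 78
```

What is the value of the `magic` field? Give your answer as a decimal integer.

`magic` is the first field, at byte offset 0, occupying 4 bytes.
Bytes at offsets 0..3: 95 2E 55 26.
Big-endian: lowest address holds the most-significant byte.
The bytes are already most-significant first: 0x952E5526.
Top bit is set, so as a signed 32-bit value this is 0x952E5526 − 2^32 = -1792125658.

-1792125658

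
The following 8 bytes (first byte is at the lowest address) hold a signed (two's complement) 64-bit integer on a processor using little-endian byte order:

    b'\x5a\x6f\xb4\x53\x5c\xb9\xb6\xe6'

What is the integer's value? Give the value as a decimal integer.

-1822065193032323238

Little-endian stores the least-significant byte at the lowest address.
Reassemble most-significant byte first: E6 B6 B9 5C 53 B4 6F 5A → 0xE6B6B95C53B46F5A.
Top bit is set, so as a signed 64-bit value this is 0xE6B6B95C53B46F5A − 2^64 = -1822065193032323238.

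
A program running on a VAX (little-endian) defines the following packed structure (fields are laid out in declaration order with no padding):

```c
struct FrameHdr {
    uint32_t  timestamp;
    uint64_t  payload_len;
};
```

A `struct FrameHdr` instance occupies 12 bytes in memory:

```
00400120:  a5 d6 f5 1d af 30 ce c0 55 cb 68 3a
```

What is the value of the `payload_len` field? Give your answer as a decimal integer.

4208837420945125551

`payload_len` follows `timestamp` (4 bytes), so it starts at byte offset 4 and occupies 8 bytes.
Bytes at offsets 4..11: AF 30 CE C0 55 CB 68 3A.
Little-endian: lowest address holds the least-significant byte.
Reassemble most-significant byte first: 3A 68 CB 55 C0 CE 30 AF → 0x3A68CB55C0CE30AF.
0x3A68CB55C0CE30AF = 4208837420945125551.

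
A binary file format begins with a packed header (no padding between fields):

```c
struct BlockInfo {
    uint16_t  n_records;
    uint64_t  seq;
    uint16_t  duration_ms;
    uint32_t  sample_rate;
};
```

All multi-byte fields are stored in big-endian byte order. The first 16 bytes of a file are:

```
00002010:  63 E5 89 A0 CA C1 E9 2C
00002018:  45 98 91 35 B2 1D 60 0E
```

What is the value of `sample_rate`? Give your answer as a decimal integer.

2988269582

`sample_rate` follows `n_records` (2 B), `seq` (8 B), `duration_ms` (2 B), so it starts at offset 2 + 8 + 2 = 12 and occupies 4 bytes.
Bytes at offsets 12..15: B2 1D 60 0E.
Big-endian stores the most-significant byte at the lowest address.
The bytes are already most-significant first: 0xB21D600E.
0xB21D600E = 2988269582.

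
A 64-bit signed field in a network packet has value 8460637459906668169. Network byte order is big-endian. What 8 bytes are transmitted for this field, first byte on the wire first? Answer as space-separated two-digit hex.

8460637459906668169 in hexadecimal, padded to 64 bits, is 0x756A38F18319A689.
Split into bytes (most-significant first): 75 6A 38 F1 83 19 A6 89.
Big-endian: lowest address holds the most-significant byte.
So the memory order matches the most-significant-first order: 75 6A 38 F1 83 19 A6 89.

75 6A 38 F1 83 19 A6 89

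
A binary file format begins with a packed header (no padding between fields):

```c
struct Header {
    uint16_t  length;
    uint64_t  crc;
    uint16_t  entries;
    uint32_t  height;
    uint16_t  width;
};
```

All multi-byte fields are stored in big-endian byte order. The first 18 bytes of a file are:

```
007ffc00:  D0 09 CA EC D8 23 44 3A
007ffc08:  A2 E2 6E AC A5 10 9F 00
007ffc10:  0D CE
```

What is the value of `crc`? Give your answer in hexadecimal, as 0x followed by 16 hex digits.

0xCAECD823443AA2E2

`crc` follows `length` (2 bytes), so it starts at byte offset 2 and occupies 8 bytes.
Bytes at offsets 2..9: CA EC D8 23 44 3A A2 E2.
In big-endian order the high byte comes first in memory.
The bytes are already most-significant first: 0xCAECD823443AA2E2.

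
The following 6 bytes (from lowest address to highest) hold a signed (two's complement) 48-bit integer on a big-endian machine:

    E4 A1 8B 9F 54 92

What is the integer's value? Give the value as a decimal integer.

Big-endian: lowest address holds the most-significant byte.
The bytes are already most-significant first: 0xE4A18B9F5492.
Top bit is set, so as a signed 48-bit value this is 0xE4A18B9F5492 − 2^48 = -30092493368174.

-30092493368174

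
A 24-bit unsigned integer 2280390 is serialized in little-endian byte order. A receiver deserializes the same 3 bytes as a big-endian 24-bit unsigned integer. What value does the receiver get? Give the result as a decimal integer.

13028130

2280390 in 24-bit hexadecimal is 0x22CBC6.
Stored little-endian, the bytes at ascending addresses are C6 CB 22.
Read back as big-endian, the last byte is least significant, giving 0xC6CB22.
0xC6CB22 = 13028130.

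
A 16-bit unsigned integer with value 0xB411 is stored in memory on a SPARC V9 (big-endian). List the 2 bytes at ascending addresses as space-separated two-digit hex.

B4 11

Split into bytes (most-significant first): B4 11.
Big-endian: lowest address holds the most-significant byte.
So the memory order matches the most-significant-first order: B4 11.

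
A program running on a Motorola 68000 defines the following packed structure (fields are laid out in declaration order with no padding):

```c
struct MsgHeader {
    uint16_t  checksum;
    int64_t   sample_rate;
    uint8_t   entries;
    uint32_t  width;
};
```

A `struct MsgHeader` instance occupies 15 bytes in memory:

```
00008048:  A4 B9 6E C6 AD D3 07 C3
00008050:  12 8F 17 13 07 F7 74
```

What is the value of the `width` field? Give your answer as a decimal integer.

`width` follows `checksum` (2 B), `sample_rate` (8 B), `entries` (1 B), so it starts at offset 2 + 8 + 1 = 11 and occupies 4 bytes.
Bytes at offsets 11..14: 13 07 F7 74.
In big-endian order the high byte comes first in memory.
The bytes are already most-significant first: 0x1307F774.
0x1307F774 = 319289204.

319289204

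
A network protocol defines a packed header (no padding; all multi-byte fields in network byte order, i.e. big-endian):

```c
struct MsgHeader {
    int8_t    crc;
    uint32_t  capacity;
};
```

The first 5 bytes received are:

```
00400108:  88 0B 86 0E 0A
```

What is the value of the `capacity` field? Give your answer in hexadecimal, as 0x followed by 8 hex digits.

0x0B860E0A

`capacity` follows `crc` (1 byte), so it starts at byte offset 1 and occupies 4 bytes.
Bytes at offsets 1..4: 0B 86 0E 0A.
Big-endian stores the most-significant byte at the lowest address.
The bytes are already most-significant first: 0x0B860E0A.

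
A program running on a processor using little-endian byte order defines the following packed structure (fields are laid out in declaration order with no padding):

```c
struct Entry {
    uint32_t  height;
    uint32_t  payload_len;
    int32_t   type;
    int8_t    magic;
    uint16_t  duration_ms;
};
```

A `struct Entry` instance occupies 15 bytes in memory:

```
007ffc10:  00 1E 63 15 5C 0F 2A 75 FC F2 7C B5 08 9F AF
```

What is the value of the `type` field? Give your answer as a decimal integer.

`type` follows `height` (4 B), `payload_len` (4 B), so it starts at offset 4 + 4 = 8 and occupies 4 bytes.
Bytes at offsets 8..11: FC F2 7C B5.
In little-endian order the low byte comes first in memory.
Reassemble most-significant byte first: B5 7C F2 FC → 0xB57CF2FC.
Top bit is set, so as a signed 32-bit value this is 0xB57CF2FC − 2^32 = -1250102532.

-1250102532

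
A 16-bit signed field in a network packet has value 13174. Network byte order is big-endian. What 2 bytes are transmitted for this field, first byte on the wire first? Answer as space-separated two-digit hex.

13174 in hexadecimal, padded to 16 bits, is 0x3376.
Split into bytes (most-significant first): 33 76.
Big-endian stores the most-significant byte at the lowest address.
So the memory order matches the most-significant-first order: 33 76.

33 76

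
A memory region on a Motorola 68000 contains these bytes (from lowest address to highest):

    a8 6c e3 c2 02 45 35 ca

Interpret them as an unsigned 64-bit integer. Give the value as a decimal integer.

12136325518257894858

Big-endian: lowest address holds the most-significant byte.
The bytes are already most-significant first: 0xA86CE3C2024535CA.
0xA86CE3C2024535CA = 12136325518257894858.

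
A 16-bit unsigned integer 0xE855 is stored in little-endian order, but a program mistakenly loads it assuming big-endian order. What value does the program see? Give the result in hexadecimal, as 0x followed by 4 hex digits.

Stored little-endian, the bytes at ascending addresses are 55 E8.
Read back as big-endian, the last byte is least significant, giving 0x55E8.

0x55E8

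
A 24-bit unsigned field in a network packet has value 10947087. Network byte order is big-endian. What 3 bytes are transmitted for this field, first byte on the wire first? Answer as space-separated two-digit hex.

10947087 in hexadecimal, padded to 24 bits, is 0xA70A0F.
Split into bytes (most-significant first): A7 0A 0F.
In big-endian order the high byte comes first in memory.
So the memory order matches the most-significant-first order: A7 0A 0F.

A7 0A 0F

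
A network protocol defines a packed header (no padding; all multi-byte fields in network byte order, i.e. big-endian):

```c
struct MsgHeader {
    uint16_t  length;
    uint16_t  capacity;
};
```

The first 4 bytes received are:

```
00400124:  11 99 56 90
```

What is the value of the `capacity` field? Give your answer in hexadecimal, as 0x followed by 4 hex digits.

`capacity` follows `length` (2 bytes), so it starts at byte offset 2 and occupies 2 bytes.
Bytes at offsets 2..3: 56 90.
Big-endian stores the most-significant byte at the lowest address.
The bytes are already most-significant first: 0x5690.

0x5690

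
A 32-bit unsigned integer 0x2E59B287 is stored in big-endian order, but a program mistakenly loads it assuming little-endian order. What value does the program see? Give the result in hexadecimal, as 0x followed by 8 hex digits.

0x87B2592E

Stored big-endian, the bytes at ascending addresses are 2E 59 B2 87.
Read back as little-endian, the first byte is least significant, giving 0x87B2592E.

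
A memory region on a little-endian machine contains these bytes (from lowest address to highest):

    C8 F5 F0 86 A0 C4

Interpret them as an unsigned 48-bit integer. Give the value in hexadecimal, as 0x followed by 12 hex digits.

Little-endian: lowest address holds the least-significant byte.
Reassemble most-significant byte first: C4 A0 86 F0 F5 C8 → 0xC4A086F0F5C8.

0xC4A086F0F5C8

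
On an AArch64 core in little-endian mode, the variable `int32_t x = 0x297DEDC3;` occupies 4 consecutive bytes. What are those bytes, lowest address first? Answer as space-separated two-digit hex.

Split into bytes (most-significant first): 29 7D ED C3.
Little-endian: lowest address holds the least-significant byte.
So at ascending addresses the bytes are C3 ED 7D 29.

C3 ED 7D 29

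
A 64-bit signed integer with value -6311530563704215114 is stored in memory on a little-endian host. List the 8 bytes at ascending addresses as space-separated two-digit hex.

Two's complement of -6311530563704215114 in 64 bits: 6311530563704215114 = 0x57970F9B969C564A; invert → 0xA868F0646963A9B5; add 1 → 0xA868F0646963A9B6.
Split into bytes (most-significant first): A8 68 F0 64 69 63 A9 B6.
Little-endian stores the least-significant byte at the lowest address.
So at ascending addresses the bytes are B6 A9 63 69 64 F0 68 A8.

B6 A9 63 69 64 F0 68 A8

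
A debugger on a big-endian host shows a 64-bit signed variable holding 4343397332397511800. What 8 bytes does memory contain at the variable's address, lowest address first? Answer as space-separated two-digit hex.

3C 46 D8 DC 8B EE D4 78

4343397332397511800 in hexadecimal, padded to 64 bits, is 0x3C46D8DC8BEED478.
Split into bytes (most-significant first): 3C 46 D8 DC 8B EE D4 78.
Big-endian: lowest address holds the most-significant byte.
So the memory order matches the most-significant-first order: 3C 46 D8 DC 8B EE D4 78.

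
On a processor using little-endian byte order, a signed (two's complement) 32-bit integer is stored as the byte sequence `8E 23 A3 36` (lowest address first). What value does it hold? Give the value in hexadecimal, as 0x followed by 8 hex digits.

0x36A3238E

In little-endian order the low byte comes first in memory.
Reassemble most-significant byte first: 36 A3 23 8E → 0x36A3238E.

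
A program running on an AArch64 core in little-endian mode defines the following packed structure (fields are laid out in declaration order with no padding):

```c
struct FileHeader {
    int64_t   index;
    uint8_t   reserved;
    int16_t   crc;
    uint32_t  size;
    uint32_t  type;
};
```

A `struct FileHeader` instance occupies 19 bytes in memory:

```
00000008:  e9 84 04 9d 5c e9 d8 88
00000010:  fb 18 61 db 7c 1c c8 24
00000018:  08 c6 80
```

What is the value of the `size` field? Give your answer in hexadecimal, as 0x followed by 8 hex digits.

0xC81C7CDB

`size` follows `index` (8 B), `reserved` (1 B), `crc` (2 B), so it starts at offset 8 + 1 + 2 = 11 and occupies 4 bytes.
Bytes at offsets 11..14: DB 7C 1C C8.
Little-endian stores the least-significant byte at the lowest address.
Reassemble most-significant byte first: C8 1C 7C DB → 0xC81C7CDB.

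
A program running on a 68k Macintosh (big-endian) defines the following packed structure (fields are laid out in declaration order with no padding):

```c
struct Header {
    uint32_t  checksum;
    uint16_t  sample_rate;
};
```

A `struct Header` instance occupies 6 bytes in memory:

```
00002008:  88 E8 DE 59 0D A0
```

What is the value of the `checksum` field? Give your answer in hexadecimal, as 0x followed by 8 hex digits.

0x88E8DE59

`checksum` is the first field, at byte offset 0, occupying 4 bytes.
Bytes at offsets 0..3: 88 E8 DE 59.
In big-endian order the high byte comes first in memory.
The bytes are already most-significant first: 0x88E8DE59.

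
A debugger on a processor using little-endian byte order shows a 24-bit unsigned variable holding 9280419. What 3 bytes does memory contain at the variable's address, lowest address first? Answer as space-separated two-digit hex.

9280419 in hexadecimal, padded to 24 bits, is 0x8D9BA3.
Split into bytes (most-significant first): 8D 9B A3.
Little-endian: lowest address holds the least-significant byte.
So at ascending addresses the bytes are A3 9B 8D.

A3 9B 8D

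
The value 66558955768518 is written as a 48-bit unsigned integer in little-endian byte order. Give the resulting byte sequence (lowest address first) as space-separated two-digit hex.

C6 4A EA F6 88 3C

66558955768518 in hexadecimal, padded to 48 bits, is 0x3C88F6EA4AC6.
Split into bytes (most-significant first): 3C 88 F6 EA 4A C6.
Little-endian stores the least-significant byte at the lowest address.
So at ascending addresses the bytes are C6 4A EA F6 88 3C.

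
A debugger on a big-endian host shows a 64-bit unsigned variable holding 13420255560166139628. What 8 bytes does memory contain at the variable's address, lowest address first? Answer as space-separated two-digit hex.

BA 3E 53 54 12 A9 E6 EC

13420255560166139628 in hexadecimal, padded to 64 bits, is 0xBA3E535412A9E6EC.
Split into bytes (most-significant first): BA 3E 53 54 12 A9 E6 EC.
Big-endian: lowest address holds the most-significant byte.
So the memory order matches the most-significant-first order: BA 3E 53 54 12 A9 E6 EC.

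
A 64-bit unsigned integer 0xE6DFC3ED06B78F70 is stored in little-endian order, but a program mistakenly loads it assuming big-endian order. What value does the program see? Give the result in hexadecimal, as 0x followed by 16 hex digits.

Stored little-endian, the bytes at ascending addresses are 70 8F B7 06 ED C3 DF E6.
Read back as big-endian, the last byte is least significant, giving 0x708FB706EDC3DFE6.

0x708FB706EDC3DFE6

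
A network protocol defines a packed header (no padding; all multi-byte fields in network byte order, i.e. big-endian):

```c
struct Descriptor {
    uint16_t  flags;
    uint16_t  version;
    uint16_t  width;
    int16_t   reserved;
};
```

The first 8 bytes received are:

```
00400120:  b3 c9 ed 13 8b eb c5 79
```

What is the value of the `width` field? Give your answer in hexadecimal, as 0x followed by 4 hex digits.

`width` follows `flags` (2 B), `version` (2 B), so it starts at offset 2 + 2 = 4 and occupies 2 bytes.
Bytes at offsets 4..5: 8B EB.
In big-endian order the high byte comes first in memory.
The bytes are already most-significant first: 0x8BEB.

0x8BEB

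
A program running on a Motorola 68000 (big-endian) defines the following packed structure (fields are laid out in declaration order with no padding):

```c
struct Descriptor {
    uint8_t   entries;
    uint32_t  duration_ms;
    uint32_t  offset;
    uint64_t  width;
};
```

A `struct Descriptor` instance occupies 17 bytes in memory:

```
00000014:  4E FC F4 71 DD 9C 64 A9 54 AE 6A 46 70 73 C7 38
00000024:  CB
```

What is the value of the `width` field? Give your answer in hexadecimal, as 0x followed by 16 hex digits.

`width` follows `entries` (1 B), `duration_ms` (4 B), `offset` (4 B), so it starts at offset 1 + 4 + 4 = 9 and occupies 8 bytes.
Bytes at offsets 9..16: AE 6A 46 70 73 C7 38 CB.
In big-endian order the high byte comes first in memory.
The bytes are already most-significant first: 0xAE6A467073C738CB.

0xAE6A467073C738CB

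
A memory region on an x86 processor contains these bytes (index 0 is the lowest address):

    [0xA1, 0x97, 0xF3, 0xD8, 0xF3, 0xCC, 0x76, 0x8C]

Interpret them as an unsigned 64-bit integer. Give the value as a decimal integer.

10121502560250730401

Little-endian stores the least-significant byte at the lowest address.
Reassemble most-significant byte first: 8C 76 CC F3 D8 F3 97 A1 → 0x8C76CCF3D8F397A1.
0x8C76CCF3D8F397A1 = 10121502560250730401.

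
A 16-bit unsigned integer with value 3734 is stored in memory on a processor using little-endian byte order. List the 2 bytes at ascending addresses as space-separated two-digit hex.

96 0E

3734 in hexadecimal, padded to 16 bits, is 0x0E96.
Split into bytes (most-significant first): 0E 96.
Little-endian stores the least-significant byte at the lowest address.
So at ascending addresses the bytes are 96 0E.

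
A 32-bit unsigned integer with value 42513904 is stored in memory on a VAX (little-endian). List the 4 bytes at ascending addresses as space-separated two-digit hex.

42513904 in hexadecimal, padded to 32 bits, is 0x0288B5F0.
Split into bytes (most-significant first): 02 88 B5 F0.
Little-endian: lowest address holds the least-significant byte.
So at ascending addresses the bytes are F0 B5 88 02.

F0 B5 88 02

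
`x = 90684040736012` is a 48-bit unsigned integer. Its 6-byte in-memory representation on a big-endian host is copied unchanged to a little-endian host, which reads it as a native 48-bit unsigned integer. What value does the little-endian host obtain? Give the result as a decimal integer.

14212181424722

90684040736012 in 48-bit hexadecimal is 0x527A0608ED0C.
Stored big-endian, the bytes at ascending addresses are 52 7A 06 08 ED 0C.
Read back as little-endian, the first byte is least significant, giving 0x0CED08067A52.
0x0CED08067A52 = 14212181424722.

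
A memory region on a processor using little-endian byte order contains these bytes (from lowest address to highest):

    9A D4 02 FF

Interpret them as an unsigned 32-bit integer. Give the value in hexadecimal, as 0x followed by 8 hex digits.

0xFF02D49A

Little-endian stores the least-significant byte at the lowest address.
Reassemble most-significant byte first: FF 02 D4 9A → 0xFF02D49A.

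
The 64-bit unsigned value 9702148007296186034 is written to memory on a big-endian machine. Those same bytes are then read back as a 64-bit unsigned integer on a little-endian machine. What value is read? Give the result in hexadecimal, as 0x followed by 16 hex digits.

9702148007296186034 in 64-bit hexadecimal is 0x86A4F4355D2736B2.
Stored big-endian, the bytes at ascending addresses are 86 A4 F4 35 5D 27 36 B2.
Read back as little-endian, the first byte is least significant, giving 0xB236275D35F4A486.

0xB236275D35F4A486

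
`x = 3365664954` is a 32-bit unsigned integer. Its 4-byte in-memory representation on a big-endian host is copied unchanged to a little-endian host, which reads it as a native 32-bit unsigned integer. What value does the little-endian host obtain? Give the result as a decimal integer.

3365664954 in 32-bit hexadecimal is 0xC89BF8BA.
Stored big-endian, the bytes at ascending addresses are C8 9B F8 BA.
Read back as little-endian, the first byte is least significant, giving 0xBAF89BC8.
0xBAF89BC8 = 3136854984.

3136854984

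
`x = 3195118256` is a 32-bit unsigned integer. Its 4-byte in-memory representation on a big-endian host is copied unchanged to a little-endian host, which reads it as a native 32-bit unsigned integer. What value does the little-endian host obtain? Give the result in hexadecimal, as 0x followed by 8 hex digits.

0xB0A271BE

3195118256 in 32-bit hexadecimal is 0xBE71A2B0.
Stored big-endian, the bytes at ascending addresses are BE 71 A2 B0.
Read back as little-endian, the first byte is least significant, giving 0xB0A271BE.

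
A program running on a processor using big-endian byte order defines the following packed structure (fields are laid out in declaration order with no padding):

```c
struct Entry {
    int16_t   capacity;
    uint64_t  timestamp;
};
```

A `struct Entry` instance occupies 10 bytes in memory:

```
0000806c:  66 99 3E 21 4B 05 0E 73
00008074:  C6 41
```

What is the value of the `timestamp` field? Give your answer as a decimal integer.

4476941989672371777

`timestamp` follows `capacity` (2 bytes), so it starts at byte offset 2 and occupies 8 bytes.
Bytes at offsets 2..9: 3E 21 4B 05 0E 73 C6 41.
In big-endian order the high byte comes first in memory.
The bytes are already most-significant first: 0x3E214B050E73C641.
0x3E214B050E73C641 = 4476941989672371777.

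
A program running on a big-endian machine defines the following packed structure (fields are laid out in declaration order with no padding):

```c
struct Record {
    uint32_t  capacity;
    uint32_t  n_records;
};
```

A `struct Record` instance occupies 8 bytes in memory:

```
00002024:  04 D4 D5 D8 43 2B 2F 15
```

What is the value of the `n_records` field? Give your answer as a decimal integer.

`n_records` follows `capacity` (4 bytes), so it starts at byte offset 4 and occupies 4 bytes.
Bytes at offsets 4..7: 43 2B 2F 15.
In big-endian order the high byte comes first in memory.
The bytes are already most-significant first: 0x432B2F15.
0x432B2F15 = 1126903573.

1126903573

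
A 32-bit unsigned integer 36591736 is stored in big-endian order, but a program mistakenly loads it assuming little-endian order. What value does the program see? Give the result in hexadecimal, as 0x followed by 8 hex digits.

0x78582E02

36591736 in 32-bit hexadecimal is 0x022E5878.
Stored big-endian, the bytes at ascending addresses are 02 2E 58 78.
Read back as little-endian, the first byte is least significant, giving 0x78582E02.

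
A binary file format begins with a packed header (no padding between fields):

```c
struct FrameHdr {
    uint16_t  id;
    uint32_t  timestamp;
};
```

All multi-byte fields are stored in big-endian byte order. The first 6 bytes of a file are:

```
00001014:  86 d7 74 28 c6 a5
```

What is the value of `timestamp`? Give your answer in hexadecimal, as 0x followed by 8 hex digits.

0x7428C6A5

`timestamp` follows `id` (2 bytes), so it starts at byte offset 2 and occupies 4 bytes.
Bytes at offsets 2..5: 74 28 C6 A5.
In big-endian order the high byte comes first in memory.
The bytes are already most-significant first: 0x7428C6A5.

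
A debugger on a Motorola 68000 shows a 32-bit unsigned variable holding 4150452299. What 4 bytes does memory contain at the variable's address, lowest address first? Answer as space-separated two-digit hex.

4150452299 in hexadecimal, padded to 32 bits, is 0xF762E04B.
Split into bytes (most-significant first): F7 62 E0 4B.
Big-endian stores the most-significant byte at the lowest address.
So the memory order matches the most-significant-first order: F7 62 E0 4B.

F7 62 E0 4B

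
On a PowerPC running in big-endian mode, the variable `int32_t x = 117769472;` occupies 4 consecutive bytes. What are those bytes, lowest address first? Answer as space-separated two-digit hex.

07 05 05 00

117769472 in hexadecimal, padded to 32 bits, is 0x07050500.
Split into bytes (most-significant first): 07 05 05 00.
In big-endian order the high byte comes first in memory.
So the memory order matches the most-significant-first order: 07 05 05 00.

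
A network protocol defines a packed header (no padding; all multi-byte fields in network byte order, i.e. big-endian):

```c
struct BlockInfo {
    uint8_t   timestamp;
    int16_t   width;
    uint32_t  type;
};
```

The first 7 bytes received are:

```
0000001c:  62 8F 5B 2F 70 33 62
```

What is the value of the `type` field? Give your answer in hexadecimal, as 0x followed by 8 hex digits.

`type` follows `timestamp` (1 B), `width` (2 B), so it starts at offset 1 + 2 = 3 and occupies 4 bytes.
Bytes at offsets 3..6: 2F 70 33 62.
Big-endian stores the most-significant byte at the lowest address.
The bytes are already most-significant first: 0x2F703362.

0x2F703362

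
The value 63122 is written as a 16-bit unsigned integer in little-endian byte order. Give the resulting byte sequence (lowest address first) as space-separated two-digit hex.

92 F6

63122 in hexadecimal, padded to 16 bits, is 0xF692.
Split into bytes (most-significant first): F6 92.
In little-endian order the low byte comes first in memory.
So at ascending addresses the bytes are 92 F6.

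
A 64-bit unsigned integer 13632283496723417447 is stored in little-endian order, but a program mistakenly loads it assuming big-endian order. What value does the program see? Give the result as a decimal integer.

13632283496723417447 in 64-bit hexadecimal is 0xBD2F999D039E8967.
Stored little-endian, the bytes at ascending addresses are 67 89 9E 03 9D 99 2F BD.
Read back as big-endian, the last byte is least significant, giving 0x67899E039D992FBD.
0x67899E039D992FBD = 7460667996082089917.

7460667996082089917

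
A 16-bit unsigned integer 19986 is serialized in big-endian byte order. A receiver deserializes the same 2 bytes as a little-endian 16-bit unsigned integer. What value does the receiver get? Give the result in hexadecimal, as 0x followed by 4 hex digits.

19986 in 16-bit hexadecimal is 0x4E12.
Stored big-endian, the bytes at ascending addresses are 4E 12.
Read back as little-endian, the first byte is least significant, giving 0x124E.

0x124E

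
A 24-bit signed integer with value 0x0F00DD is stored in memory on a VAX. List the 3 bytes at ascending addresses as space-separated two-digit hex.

Split into bytes (most-significant first): 0F 00 DD.
In little-endian order the low byte comes first in memory.
So at ascending addresses the bytes are DD 00 0F.

DD 00 0F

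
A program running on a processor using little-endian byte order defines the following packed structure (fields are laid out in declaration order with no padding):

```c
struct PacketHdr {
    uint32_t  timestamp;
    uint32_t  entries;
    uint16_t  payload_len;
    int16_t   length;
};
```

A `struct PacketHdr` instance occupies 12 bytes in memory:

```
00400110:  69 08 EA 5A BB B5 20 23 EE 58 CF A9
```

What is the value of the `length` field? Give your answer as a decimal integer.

-22065

`length` follows `timestamp` (4 B), `entries` (4 B), `payload_len` (2 B), so it starts at offset 4 + 4 + 2 = 10 and occupies 2 bytes.
Bytes at offsets 10..11: CF A9.
Little-endian stores the least-significant byte at the lowest address.
Reassemble most-significant byte first: A9 CF → 0xA9CF.
Top bit is set, so as a signed 16-bit value this is 0xA9CF − 2^16 = -22065.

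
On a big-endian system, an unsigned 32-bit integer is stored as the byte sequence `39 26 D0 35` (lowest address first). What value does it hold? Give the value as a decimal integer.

Big-endian stores the most-significant byte at the lowest address.
The bytes are already most-significant first: 0x3926D035.
0x3926D035 = 958844981.

958844981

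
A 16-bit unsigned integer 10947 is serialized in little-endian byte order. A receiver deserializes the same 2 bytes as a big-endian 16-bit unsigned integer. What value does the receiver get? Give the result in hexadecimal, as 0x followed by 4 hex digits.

10947 in 16-bit hexadecimal is 0x2AC3.
Stored little-endian, the bytes at ascending addresses are C3 2A.
Read back as big-endian, the last byte is least significant, giving 0xC32A.

0xC32A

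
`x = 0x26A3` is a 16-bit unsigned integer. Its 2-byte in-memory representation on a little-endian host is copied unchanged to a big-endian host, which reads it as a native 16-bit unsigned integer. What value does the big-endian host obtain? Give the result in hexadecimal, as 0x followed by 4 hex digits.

Stored little-endian, the bytes at ascending addresses are A3 26.
Read back as big-endian, the last byte is least significant, giving 0xA326.

0xA326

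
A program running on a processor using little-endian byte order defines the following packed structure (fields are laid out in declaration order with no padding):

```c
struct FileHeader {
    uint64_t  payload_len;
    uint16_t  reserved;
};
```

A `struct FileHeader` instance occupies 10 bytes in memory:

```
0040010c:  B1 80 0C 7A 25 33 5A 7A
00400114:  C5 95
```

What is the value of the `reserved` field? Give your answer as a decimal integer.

38341

`reserved` follows `payload_len` (8 bytes), so it starts at byte offset 8 and occupies 2 bytes.
Bytes at offsets 8..9: C5 95.
In little-endian order the low byte comes first in memory.
Reassemble most-significant byte first: 95 C5 → 0x95C5.
0x95C5 = 38341.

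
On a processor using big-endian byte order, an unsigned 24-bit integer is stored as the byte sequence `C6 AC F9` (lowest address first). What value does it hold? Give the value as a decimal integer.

Big-endian stores the most-significant byte at the lowest address.
The bytes are already most-significant first: 0xC6ACF9.
0xC6ACF9 = 13020409.

13020409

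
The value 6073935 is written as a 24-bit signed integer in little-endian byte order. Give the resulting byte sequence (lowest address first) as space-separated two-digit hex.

4F AE 5C

6073935 in hexadecimal, padded to 24 bits, is 0x5CAE4F.
Split into bytes (most-significant first): 5C AE 4F.
In little-endian order the low byte comes first in memory.
So at ascending addresses the bytes are 4F AE 5C.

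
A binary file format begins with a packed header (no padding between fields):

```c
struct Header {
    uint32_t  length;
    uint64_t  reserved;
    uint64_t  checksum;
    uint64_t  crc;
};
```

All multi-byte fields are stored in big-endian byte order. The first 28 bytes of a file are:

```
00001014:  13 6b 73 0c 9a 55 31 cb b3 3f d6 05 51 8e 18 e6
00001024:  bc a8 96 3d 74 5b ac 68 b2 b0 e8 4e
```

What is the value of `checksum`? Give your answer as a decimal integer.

5876661943051785789

`checksum` follows `length` (4 B), `reserved` (8 B), so it starts at offset 4 + 8 = 12 and occupies 8 bytes.
Bytes at offsets 12..19: 51 8E 18 E6 BC A8 96 3D.
Big-endian stores the most-significant byte at the lowest address.
The bytes are already most-significant first: 0x518E18E6BCA8963D.
0x518E18E6BCA8963D = 5876661943051785789.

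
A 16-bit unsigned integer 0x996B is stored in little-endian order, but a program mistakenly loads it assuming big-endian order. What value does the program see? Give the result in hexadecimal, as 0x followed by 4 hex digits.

0x6B99

Stored little-endian, the bytes at ascending addresses are 6B 99.
Read back as big-endian, the last byte is least significant, giving 0x6B99.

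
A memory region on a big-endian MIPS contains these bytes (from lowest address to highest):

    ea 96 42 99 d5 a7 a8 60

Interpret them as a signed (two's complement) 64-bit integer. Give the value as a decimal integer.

-1542972593845852064

Big-endian: lowest address holds the most-significant byte.
The bytes are already most-significant first: 0xEA964299D5A7A860.
Top bit is set, so as a signed 64-bit value this is 0xEA964299D5A7A860 − 2^64 = -1542972593845852064.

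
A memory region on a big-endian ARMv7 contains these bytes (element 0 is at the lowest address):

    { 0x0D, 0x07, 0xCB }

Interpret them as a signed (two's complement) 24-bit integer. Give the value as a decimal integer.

Big-endian: lowest address holds the most-significant byte.
The bytes are already most-significant first: 0x0D07CB.
0x0D07CB = 853963.

853963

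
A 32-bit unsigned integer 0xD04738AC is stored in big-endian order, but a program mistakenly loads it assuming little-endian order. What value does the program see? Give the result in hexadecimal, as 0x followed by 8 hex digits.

0xAC3847D0

Stored big-endian, the bytes at ascending addresses are D0 47 38 AC.
Read back as little-endian, the first byte is least significant, giving 0xAC3847D0.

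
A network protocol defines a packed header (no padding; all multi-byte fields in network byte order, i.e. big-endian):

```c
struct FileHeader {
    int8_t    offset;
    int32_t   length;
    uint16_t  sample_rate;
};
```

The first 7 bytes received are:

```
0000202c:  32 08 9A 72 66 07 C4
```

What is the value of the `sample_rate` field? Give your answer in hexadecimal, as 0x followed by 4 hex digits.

`sample_rate` follows `offset` (1 B), `length` (4 B), so it starts at offset 1 + 4 = 5 and occupies 2 bytes.
Bytes at offsets 5..6: 07 C4.
Big-endian: lowest address holds the most-significant byte.
The bytes are already most-significant first: 0x07C4.

0x07C4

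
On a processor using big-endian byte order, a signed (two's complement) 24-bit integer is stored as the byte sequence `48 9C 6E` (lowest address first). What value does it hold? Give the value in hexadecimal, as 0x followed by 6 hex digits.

Big-endian stores the most-significant byte at the lowest address.
The bytes are already most-significant first: 0x489C6E.

0x489C6E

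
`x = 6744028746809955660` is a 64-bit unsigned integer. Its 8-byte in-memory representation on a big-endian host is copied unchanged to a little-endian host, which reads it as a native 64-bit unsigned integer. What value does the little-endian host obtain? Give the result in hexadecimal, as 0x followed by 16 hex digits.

0x4C55A1F0699A975D

6744028746809955660 in 64-bit hexadecimal is 0x5D979A69F0A1554C.
Stored big-endian, the bytes at ascending addresses are 5D 97 9A 69 F0 A1 55 4C.
Read back as little-endian, the first byte is least significant, giving 0x4C55A1F0699A975D.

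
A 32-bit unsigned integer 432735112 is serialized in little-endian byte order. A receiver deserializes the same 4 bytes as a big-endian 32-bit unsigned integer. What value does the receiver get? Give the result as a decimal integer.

432735112 in 32-bit hexadecimal is 0x19CB0388.
Stored little-endian, the bytes at ascending addresses are 88 03 CB 19.
Read back as big-endian, the last byte is least significant, giving 0x8803CB19.
0x8803CB19 = 2281949977.

2281949977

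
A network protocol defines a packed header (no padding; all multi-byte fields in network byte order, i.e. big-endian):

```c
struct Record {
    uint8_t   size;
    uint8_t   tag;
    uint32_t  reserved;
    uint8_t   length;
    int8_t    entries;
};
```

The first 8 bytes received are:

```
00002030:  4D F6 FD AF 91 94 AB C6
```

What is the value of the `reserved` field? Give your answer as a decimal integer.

4256141716

`reserved` follows `size` (1 B), `tag` (1 B), so it starts at offset 1 + 1 = 2 and occupies 4 bytes.
Bytes at offsets 2..5: FD AF 91 94.
Big-endian stores the most-significant byte at the lowest address.
The bytes are already most-significant first: 0xFDAF9194.
0xFDAF9194 = 4256141716.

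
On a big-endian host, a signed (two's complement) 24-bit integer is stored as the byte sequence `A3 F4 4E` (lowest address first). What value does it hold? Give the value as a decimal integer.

Big-endian stores the most-significant byte at the lowest address.
The bytes are already most-significant first: 0xA3F44E.
Top bit is set, so as a signed 24-bit value this is 0xA3F44E − 2^24 = -6032306.

-6032306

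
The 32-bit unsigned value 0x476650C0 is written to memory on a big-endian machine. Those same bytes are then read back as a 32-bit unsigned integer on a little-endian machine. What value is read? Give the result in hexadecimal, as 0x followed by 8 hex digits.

Stored big-endian, the bytes at ascending addresses are 47 66 50 C0.
Read back as little-endian, the first byte is least significant, giving 0xC0506647.

0xC0506647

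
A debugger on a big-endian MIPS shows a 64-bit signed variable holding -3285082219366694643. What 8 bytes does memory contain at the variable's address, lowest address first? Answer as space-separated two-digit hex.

D2 69 0B 20 68 B2 41 0D

Two's complement of -3285082219366694643 in 64 bits: 3285082219366694643 = 0x2D96F4DF974DBEF3; invert → 0xD2690B2068B2410C; add 1 → 0xD2690B2068B2410D.
Split into bytes (most-significant first): D2 69 0B 20 68 B2 41 0D.
Big-endian: lowest address holds the most-significant byte.
So the memory order matches the most-significant-first order: D2 69 0B 20 68 B2 41 0D.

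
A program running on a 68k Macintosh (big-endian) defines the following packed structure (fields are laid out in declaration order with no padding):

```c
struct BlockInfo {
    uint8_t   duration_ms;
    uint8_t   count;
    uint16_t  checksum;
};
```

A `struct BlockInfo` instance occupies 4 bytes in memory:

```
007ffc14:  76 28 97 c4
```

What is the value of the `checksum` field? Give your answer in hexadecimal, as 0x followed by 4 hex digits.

`checksum` follows `duration_ms` (1 B), `count` (1 B), so it starts at offset 1 + 1 = 2 and occupies 2 bytes.
Bytes at offsets 2..3: 97 C4.
Big-endian: lowest address holds the most-significant byte.
The bytes are already most-significant first: 0x97C4.

0x97C4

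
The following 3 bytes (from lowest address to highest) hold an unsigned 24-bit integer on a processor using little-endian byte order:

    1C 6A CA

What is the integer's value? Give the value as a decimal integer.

In little-endian order the low byte comes first in memory.
Reassemble most-significant byte first: CA 6A 1C → 0xCA6A1C.
0xCA6A1C = 13265436.

13265436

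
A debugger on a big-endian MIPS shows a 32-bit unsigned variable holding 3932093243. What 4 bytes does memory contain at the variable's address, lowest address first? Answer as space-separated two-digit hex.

EA 5E FB 3B

3932093243 in hexadecimal, padded to 32 bits, is 0xEA5EFB3B.
Split into bytes (most-significant first): EA 5E FB 3B.
Big-endian: lowest address holds the most-significant byte.
So the memory order matches the most-significant-first order: EA 5E FB 3B.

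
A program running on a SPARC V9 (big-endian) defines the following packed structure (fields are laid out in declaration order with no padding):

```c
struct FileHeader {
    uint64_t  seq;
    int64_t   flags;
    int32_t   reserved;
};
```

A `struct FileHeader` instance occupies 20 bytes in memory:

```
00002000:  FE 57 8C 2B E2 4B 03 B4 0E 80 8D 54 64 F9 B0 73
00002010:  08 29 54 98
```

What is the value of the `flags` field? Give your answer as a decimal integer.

`flags` follows `seq` (8 bytes), so it starts at byte offset 8 and occupies 8 bytes.
Bytes at offsets 8..15: 0E 80 8D 54 64 F9 B0 73.
In big-endian order the high byte comes first in memory.
The bytes are already most-significant first: 0x0E808D5464F9B073.
0x0E808D5464F9B073 = 1044990507160809587.

1044990507160809587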